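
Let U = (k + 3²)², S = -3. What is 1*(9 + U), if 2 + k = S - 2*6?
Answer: 73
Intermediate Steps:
k = -17 (k = -2 + (-3 - 2*6) = -2 + (-3 - 12) = -2 - 15 = -17)
U = 64 (U = (-17 + 3²)² = (-17 + 9)² = (-8)² = 64)
1*(9 + U) = 1*(9 + 64) = 1*73 = 73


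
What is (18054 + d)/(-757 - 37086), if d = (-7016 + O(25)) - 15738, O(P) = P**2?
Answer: 4075/37843 ≈ 0.10768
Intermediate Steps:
d = -22129 (d = (-7016 + 25**2) - 15738 = (-7016 + 625) - 15738 = -6391 - 15738 = -22129)
(18054 + d)/(-757 - 37086) = (18054 - 22129)/(-757 - 37086) = -4075/(-37843) = -4075*(-1/37843) = 4075/37843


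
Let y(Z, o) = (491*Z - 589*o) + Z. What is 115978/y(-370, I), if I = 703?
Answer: -115978/596107 ≈ -0.19456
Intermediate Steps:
y(Z, o) = -589*o + 492*Z (y(Z, o) = (-589*o + 491*Z) + Z = -589*o + 492*Z)
115978/y(-370, I) = 115978/(-589*703 + 492*(-370)) = 115978/(-414067 - 182040) = 115978/(-596107) = 115978*(-1/596107) = -115978/596107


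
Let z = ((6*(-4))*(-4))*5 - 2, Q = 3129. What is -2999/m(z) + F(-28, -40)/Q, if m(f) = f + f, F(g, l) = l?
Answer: -9422111/2991324 ≈ -3.1498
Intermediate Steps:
z = 478 (z = -24*(-4)*5 - 2 = 96*5 - 2 = 480 - 2 = 478)
m(f) = 2*f
-2999/m(z) + F(-28, -40)/Q = -2999/(2*478) - 40/3129 = -2999/956 - 40*1/3129 = -2999*1/956 - 40/3129 = -2999/956 - 40/3129 = -9422111/2991324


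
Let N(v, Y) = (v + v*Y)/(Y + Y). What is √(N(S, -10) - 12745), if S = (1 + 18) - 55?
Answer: I*√319030/5 ≈ 112.97*I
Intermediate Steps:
S = -36 (S = 19 - 55 = -36)
N(v, Y) = (v + Y*v)/(2*Y) (N(v, Y) = (v + Y*v)/((2*Y)) = (v + Y*v)*(1/(2*Y)) = (v + Y*v)/(2*Y))
√(N(S, -10) - 12745) = √((½)*(-36)*(1 - 10)/(-10) - 12745) = √((½)*(-36)*(-⅒)*(-9) - 12745) = √(-81/5 - 12745) = √(-63806/5) = I*√319030/5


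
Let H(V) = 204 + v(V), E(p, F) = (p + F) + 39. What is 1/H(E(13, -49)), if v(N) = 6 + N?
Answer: 1/213 ≈ 0.0046948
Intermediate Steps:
E(p, F) = 39 + F + p (E(p, F) = (F + p) + 39 = 39 + F + p)
H(V) = 210 + V (H(V) = 204 + (6 + V) = 210 + V)
1/H(E(13, -49)) = 1/(210 + (39 - 49 + 13)) = 1/(210 + 3) = 1/213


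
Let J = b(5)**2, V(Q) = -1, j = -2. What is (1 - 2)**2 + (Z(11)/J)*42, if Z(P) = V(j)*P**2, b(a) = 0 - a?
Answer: -5057/25 ≈ -202.28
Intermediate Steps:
b(a) = -a
Z(P) = -P**2
J = 25 (J = (-1*5)**2 = (-5)**2 = 25)
(1 - 2)**2 + (Z(11)/J)*42 = (1 - 2)**2 + (-1*11**2/25)*42 = (-1)**2 + (-1*121*(1/25))*42 = 1 - 121*1/25*42 = 1 - 121/25*42 = 1 - 5082/25 = -5057/25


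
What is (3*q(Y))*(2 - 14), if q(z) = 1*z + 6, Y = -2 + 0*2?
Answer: -144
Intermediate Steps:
Y = -2 (Y = -2 + 0 = -2)
q(z) = 6 + z (q(z) = z + 6 = 6 + z)
(3*q(Y))*(2 - 14) = (3*(6 - 2))*(2 - 14) = (3*4)*(-12) = 12*(-12) = -144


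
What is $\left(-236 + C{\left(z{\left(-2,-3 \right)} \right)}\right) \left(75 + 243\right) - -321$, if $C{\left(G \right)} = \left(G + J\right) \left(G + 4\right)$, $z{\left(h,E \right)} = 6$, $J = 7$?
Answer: $-33387$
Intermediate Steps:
$C{\left(G \right)} = \left(4 + G\right) \left(7 + G\right)$ ($C{\left(G \right)} = \left(G + 7\right) \left(G + 4\right) = \left(7 + G\right) \left(4 + G\right) = \left(4 + G\right) \left(7 + G\right)$)
$\left(-236 + C{\left(z{\left(-2,-3 \right)} \right)}\right) \left(75 + 243\right) - -321 = \left(-236 + \left(28 + 6^{2} + 11 \cdot 6\right)\right) \left(75 + 243\right) - -321 = \left(-236 + \left(28 + 36 + 66\right)\right) 318 + 321 = \left(-236 + 130\right) 318 + 321 = \left(-106\right) 318 + 321 = -33708 + 321 = -33387$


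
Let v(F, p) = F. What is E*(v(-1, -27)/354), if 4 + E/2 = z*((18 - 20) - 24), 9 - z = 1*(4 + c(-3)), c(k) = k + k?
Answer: 290/177 ≈ 1.6384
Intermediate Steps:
c(k) = 2*k
z = 11 (z = 9 - (4 + 2*(-3)) = 9 - (4 - 6) = 9 - (-2) = 9 - 1*(-2) = 9 + 2 = 11)
E = -580 (E = -8 + 2*(11*((18 - 20) - 24)) = -8 + 2*(11*(-2 - 24)) = -8 + 2*(11*(-26)) = -8 + 2*(-286) = -8 - 572 = -580)
E*(v(-1, -27)/354) = -(-580)/354 = -580*(-1/354) = 290/177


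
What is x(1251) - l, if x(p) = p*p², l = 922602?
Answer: 1956893649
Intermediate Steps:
x(p) = p³
x(1251) - l = 1251³ - 1*922602 = 1957816251 - 922602 = 1956893649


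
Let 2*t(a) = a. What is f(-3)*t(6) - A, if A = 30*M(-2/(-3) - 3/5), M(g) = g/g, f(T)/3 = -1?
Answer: -39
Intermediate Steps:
f(T) = -3 (f(T) = 3*(-1) = -3)
t(a) = a/2
M(g) = 1
A = 30 (A = 30*1 = 30)
f(-3)*t(6) - A = -3*6/2 - 1*30 = -3*3 - 30 = -9 - 30 = -39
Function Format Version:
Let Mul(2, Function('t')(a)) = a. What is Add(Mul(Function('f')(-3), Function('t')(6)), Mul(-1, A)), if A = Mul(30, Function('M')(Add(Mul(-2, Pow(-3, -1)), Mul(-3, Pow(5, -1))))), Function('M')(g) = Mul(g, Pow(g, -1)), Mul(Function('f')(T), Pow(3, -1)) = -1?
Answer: -39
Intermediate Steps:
Function('f')(T) = -3 (Function('f')(T) = Mul(3, -1) = -3)
Function('t')(a) = Mul(Rational(1, 2), a)
Function('M')(g) = 1
A = 30 (A = Mul(30, 1) = 30)
Add(Mul(Function('f')(-3), Function('t')(6)), Mul(-1, A)) = Add(Mul(-3, Mul(Rational(1, 2), 6)), Mul(-1, 30)) = Add(Mul(-3, 3), -30) = Add(-9, -30) = -39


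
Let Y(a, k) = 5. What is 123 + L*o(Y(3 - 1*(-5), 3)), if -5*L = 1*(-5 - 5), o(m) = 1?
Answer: 125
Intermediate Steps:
L = 2 (L = -(-5 - 5)/5 = -(-10)/5 = -⅕*(-10) = 2)
123 + L*o(Y(3 - 1*(-5), 3)) = 123 + 2*1 = 123 + 2 = 125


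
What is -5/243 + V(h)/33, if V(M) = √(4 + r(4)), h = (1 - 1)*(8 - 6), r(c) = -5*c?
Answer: -5/243 + 4*I/33 ≈ -0.020576 + 0.12121*I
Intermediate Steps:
h = 0 (h = 0*2 = 0)
V(M) = 4*I (V(M) = √(4 - 5*4) = √(4 - 20) = √(-16) = 4*I)
-5/243 + V(h)/33 = -5/243 + (4*I)/33 = -5*1/243 + (4*I)*(1/33) = -5/243 + 4*I/33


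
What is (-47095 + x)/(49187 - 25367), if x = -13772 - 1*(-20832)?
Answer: -2669/1588 ≈ -1.6807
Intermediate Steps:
x = 7060 (x = -13772 + 20832 = 7060)
(-47095 + x)/(49187 - 25367) = (-47095 + 7060)/(49187 - 25367) = -40035/23820 = -40035*1/23820 = -2669/1588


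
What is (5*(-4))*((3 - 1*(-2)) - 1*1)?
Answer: -80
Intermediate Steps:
(5*(-4))*((3 - 1*(-2)) - 1*1) = -20*((3 + 2) - 1) = -20*(5 - 1) = -20*4 = -80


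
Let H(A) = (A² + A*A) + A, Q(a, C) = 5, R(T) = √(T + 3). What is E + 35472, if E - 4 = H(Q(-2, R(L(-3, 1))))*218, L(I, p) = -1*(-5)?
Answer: 47466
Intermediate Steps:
L(I, p) = 5
R(T) = √(3 + T)
H(A) = A + 2*A² (H(A) = (A² + A²) + A = 2*A² + A = A + 2*A²)
E = 11994 (E = 4 + (5*(1 + 2*5))*218 = 4 + (5*(1 + 10))*218 = 4 + (5*11)*218 = 4 + 55*218 = 4 + 11990 = 11994)
E + 35472 = 11994 + 35472 = 47466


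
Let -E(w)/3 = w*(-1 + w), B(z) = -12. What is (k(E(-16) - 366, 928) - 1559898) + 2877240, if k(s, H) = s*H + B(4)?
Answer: 220434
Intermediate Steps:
E(w) = -3*w*(-1 + w)
k(s, H) = -12 + H*s (k(s, H) = s*H - 12 = H*s - 12 = -12 + H*s)
(k(E(-16) - 366, 928) - 1559898) + 2877240 = ((-12 + 928*(3*(-16)*(1 - 1*(-16)) - 366)) - 1559898) + 2877240 = ((-12 + 928*(3*(-16)*(1 + 16) - 366)) - 1559898) + 2877240 = ((-12 + 928*(3*(-16)*17 - 366)) - 1559898) + 2877240 = ((-12 + 928*(-816 - 366)) - 1559898) + 2877240 = ((-12 + 928*(-1182)) - 1559898) + 2877240 = ((-12 - 1096896) - 1559898) + 2877240 = (-1096908 - 1559898) + 2877240 = -2656806 + 2877240 = 220434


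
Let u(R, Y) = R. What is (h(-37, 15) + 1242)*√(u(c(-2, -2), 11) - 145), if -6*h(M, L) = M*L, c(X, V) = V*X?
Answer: 2669*I*√141/2 ≈ 15846.0*I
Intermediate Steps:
h(M, L) = -L*M/6 (h(M, L) = -M*L/6 = -L*M/6)
(h(-37, 15) + 1242)*√(u(c(-2, -2), 11) - 145) = (-⅙*15*(-37) + 1242)*√(-2*(-2) - 145) = (185/2 + 1242)*√(4 - 145) = 2669*√(-141)/2 = 2669*(I*√141)/2 = 2669*I*√141/2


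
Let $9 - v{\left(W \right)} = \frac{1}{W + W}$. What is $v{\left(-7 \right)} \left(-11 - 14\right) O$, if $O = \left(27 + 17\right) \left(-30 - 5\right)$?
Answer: $349250$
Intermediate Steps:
$v{\left(W \right)} = 9 - \frac{1}{2 W}$ ($v{\left(W \right)} = 9 - \frac{1}{W + W} = 9 - \frac{1}{2 W}$)
$O = -1540$ ($O = 44 \left(-35\right) = -1540$)
$v{\left(-7 \right)} \left(-11 - 14\right) O = \left(9 - \frac{1}{2 \left(-7\right)}\right) \left(-11 - 14\right) \left(-1540\right) = \left(9 - - \frac{1}{14}\right) \left(-25\right) \left(-1540\right) = \left(9 + \frac{1}{14}\right) \left(-25\right) \left(-1540\right) = \frac{127}{14} \left(-25\right) \left(-1540\right) = \left(- \frac{3175}{14}\right) \left(-1540\right) = 349250$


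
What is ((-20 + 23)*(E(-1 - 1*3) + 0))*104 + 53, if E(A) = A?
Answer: -1195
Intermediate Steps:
((-20 + 23)*(E(-1 - 1*3) + 0))*104 + 53 = ((-20 + 23)*((-1 - 1*3) + 0))*104 + 53 = (3*((-1 - 3) + 0))*104 + 53 = (3*(-4 + 0))*104 + 53 = (3*(-4))*104 + 53 = -12*104 + 53 = -1248 + 53 = -1195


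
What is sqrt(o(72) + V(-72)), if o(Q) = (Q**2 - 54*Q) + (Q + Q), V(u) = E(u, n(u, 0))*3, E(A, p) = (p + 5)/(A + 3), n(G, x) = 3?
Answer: 2*sqrt(190394)/23 ≈ 37.943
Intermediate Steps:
E(A, p) = (5 + p)/(3 + A)
V(u) = 24/(3 + u) (V(u) = ((5 + 3)/(3 + u))*3 = (8/(3 + u))*3 = 24/(3 + u))
o(Q) = Q**2 - 52*Q (o(Q) = (Q**2 - 54*Q) + 2*Q = Q**2 - 52*Q)
sqrt(o(72) + V(-72)) = sqrt(72*(-52 + 72) + 24/(3 - 72)) = sqrt(72*20 + 24/(-69)) = sqrt(1440 + 24*(-1/69)) = sqrt(1440 - 8/23) = sqrt(33112/23) = 2*sqrt(190394)/23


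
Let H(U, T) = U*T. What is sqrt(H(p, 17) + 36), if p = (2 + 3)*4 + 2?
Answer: sqrt(410) ≈ 20.248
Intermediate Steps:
p = 22 (p = 5*4 + 2 = 20 + 2 = 22)
H(U, T) = T*U
sqrt(H(p, 17) + 36) = sqrt(17*22 + 36) = sqrt(374 + 36) = sqrt(410)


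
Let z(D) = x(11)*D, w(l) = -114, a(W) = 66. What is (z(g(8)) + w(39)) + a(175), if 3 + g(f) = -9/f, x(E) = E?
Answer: -747/8 ≈ -93.375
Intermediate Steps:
g(f) = -3 - 9/f
z(D) = 11*D
(z(g(8)) + w(39)) + a(175) = (11*(-3 - 9/8) - 114) + 66 = (11*(-33/8) - 114) + 66 = (-363/8 - 114) + 66 = -1275/8 + 66 = -747/8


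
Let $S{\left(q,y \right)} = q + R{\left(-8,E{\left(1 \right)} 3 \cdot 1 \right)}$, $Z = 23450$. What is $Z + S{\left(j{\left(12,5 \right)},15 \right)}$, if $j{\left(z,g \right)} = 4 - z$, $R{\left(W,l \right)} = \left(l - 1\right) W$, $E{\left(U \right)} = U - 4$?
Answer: $23522$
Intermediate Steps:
$E{\left(U \right)} = -4 + U$
$R{\left(W,l \right)} = W \left(-1 + l\right)$ ($R{\left(W,l \right)} = \left(-1 + l\right) W = W \left(-1 + l\right)$)
$S{\left(q,y \right)} = 80 + q$ ($S{\left(q,y \right)} = q - 8 \left(-1 + \left(-4 + 1\right) 3 \cdot 1\right) = q - 8 \left(-1 + \left(-3\right) 3 \cdot 1\right) = q - 8 \left(-1 - 9\right) = q - -80 = q + 80 = 80 + q$)
$Z + S{\left(j{\left(12,5 \right)},15 \right)} = 23450 + \left(80 + \left(4 - 12\right)\right) = 23450 + \left(80 - 8\right) = 23450 + 72 = 23522$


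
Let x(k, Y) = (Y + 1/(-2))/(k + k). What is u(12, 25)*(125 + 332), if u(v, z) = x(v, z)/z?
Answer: 22393/1200 ≈ 18.661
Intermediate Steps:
x(k, Y) = (-½ + Y)/(2*k) (x(k, Y) = (Y - ½)/((2*k)) = (-½ + Y)*(1/(2*k)) = (-½ + Y)/(2*k))
u(v, z) = (-1 + 2*z)/(4*v*z) (u(v, z) = ((-1 + 2*z)/(4*v))/z = (-1 + 2*z)/(4*v*z))
u(12, 25)*(125 + 332) = ((¼)*(-1 + 2*25)/(12*25))*(125 + 332) = ((¼)*(1/12)*(1/25)*(-1 + 50))*457 = ((¼)*(1/12)*(1/25)*49)*457 = (49/1200)*457 = 22393/1200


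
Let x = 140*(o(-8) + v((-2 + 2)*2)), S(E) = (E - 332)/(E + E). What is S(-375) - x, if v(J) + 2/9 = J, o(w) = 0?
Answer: 72121/2250 ≈ 32.054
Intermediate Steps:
S(E) = (-332 + E)/(2*E) (S(E) = (-332 + E)/((2*E)) = (-332 + E)*(1/(2*E)) = (-332 + E)/(2*E))
v(J) = -2/9 + J
x = -280/9 (x = 140*(0 + (-2/9 + (-2 + 2)*2)) = 140*(0 + (-2/9 + 0*2)) = 140*(0 + (-2/9 + 0)) = 140*(0 - 2/9) = 140*(-2/9) = -280/9 ≈ -31.111)
S(-375) - x = (½)*(-332 - 375)/(-375) - 1*(-280/9) = (½)*(-1/375)*(-707) + 280/9 = 707/750 + 280/9 = 72121/2250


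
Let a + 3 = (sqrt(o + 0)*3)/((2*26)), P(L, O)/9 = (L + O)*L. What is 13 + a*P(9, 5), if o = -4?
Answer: -3389 + 1701*I/13 ≈ -3389.0 + 130.85*I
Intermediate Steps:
P(L, O) = 9*L*(L + O) (P(L, O) = 9*((L + O)*L) = 9*(L*(L + O)) = 9*L*(L + O))
a = -3 + 3*I/26 (a = -3 + (sqrt(-4 + 0)*3)/((2*26)) = -3 + (sqrt(-4)*3)/52 = -3 + ((2*I)*3)*(1/52) = -3 + (6*I)*(1/52) = -3 + 3*I/26 ≈ -3.0 + 0.11538*I)
13 + a*P(9, 5) = 13 + (-3 + 3*I/26)*(9*9*(9 + 5)) = 13 + (-3 + 3*I/26)*(9*9*14) = 13 + (-3 + 3*I/26)*1134 = 13 + (-3402 + 1701*I/13) = -3389 + 1701*I/13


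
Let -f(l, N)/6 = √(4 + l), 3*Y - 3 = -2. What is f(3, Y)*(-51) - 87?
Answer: -87 + 306*√7 ≈ 722.60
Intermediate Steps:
Y = ⅓ (Y = 1 + (⅓)*(-2) = 1 - ⅔ = ⅓ ≈ 0.33333)
f(l, N) = -6*√(4 + l)
f(3, Y)*(-51) - 87 = -6*√(4 + 3)*(-51) - 87 = -6*√7*(-51) - 87 = 306*√7 - 87 = -87 + 306*√7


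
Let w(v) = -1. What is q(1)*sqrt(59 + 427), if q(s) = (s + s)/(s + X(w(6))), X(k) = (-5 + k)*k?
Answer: 18*sqrt(6)/7 ≈ 6.2987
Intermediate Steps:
X(k) = k*(-5 + k)
q(s) = 2*s/(6 + s) (q(s) = (s + s)/(s - (-5 - 1)) = (2*s)/(s - 1*(-6)) = (2*s)/(s + 6) = (2*s)/(6 + s) = 2*s/(6 + s))
q(1)*sqrt(59 + 427) = (2*1/(6 + 1))*sqrt(59 + 427) = (2*1/7)*sqrt(486) = (2*1*(1/7))*(9*sqrt(6)) = 2*(9*sqrt(6))/7 = 18*sqrt(6)/7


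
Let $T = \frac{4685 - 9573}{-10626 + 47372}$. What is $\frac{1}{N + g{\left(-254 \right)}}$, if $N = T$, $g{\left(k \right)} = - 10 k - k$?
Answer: $\frac{18373}{51331718} \approx 0.00035793$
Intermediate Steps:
$g{\left(k \right)} = - 11 k$
$T = - \frac{2444}{18373}$ ($T = - \frac{4888}{36746} = \left(-4888\right) \frac{1}{36746} = - \frac{2444}{18373} \approx -0.13302$)
$N = - \frac{2444}{18373} \approx -0.13302$
$\frac{1}{N + g{\left(-254 \right)}} = \frac{1}{- \frac{2444}{18373} - -2794} = \frac{1}{- \frac{2444}{18373} + 2794} = \frac{1}{\frac{51331718}{18373}} = \frac{18373}{51331718}$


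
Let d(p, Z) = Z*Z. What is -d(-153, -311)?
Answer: -96721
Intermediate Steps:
d(p, Z) = Z²
-d(-153, -311) = -1*(-311)² = -1*96721 = -96721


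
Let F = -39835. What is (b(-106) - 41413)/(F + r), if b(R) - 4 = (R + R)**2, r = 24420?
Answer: -707/3083 ≈ -0.22932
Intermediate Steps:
b(R) = 4 + 4*R**2 (b(R) = 4 + (R + R)**2 = 4 + (2*R)**2 = 4 + 4*R**2)
(b(-106) - 41413)/(F + r) = ((4 + 4*(-106)**2) - 41413)/(-39835 + 24420) = ((4 + 4*11236) - 41413)/(-15415) = ((4 + 44944) - 41413)*(-1/15415) = (44948 - 41413)*(-1/15415) = 3535*(-1/15415) = -707/3083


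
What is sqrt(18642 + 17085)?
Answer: sqrt(35727) ≈ 189.02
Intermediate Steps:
sqrt(18642 + 17085) = sqrt(35727)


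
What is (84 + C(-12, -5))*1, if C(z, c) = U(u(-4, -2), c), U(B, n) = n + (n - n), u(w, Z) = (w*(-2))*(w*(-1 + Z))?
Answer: 79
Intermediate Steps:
u(w, Z) = -2*w**2*(-1 + Z) (u(w, Z) = (-2*w)*(w*(-1 + Z)) = -2*w**2*(-1 + Z))
U(B, n) = n (U(B, n) = n + 0 = n)
C(z, c) = c
(84 + C(-12, -5))*1 = (84 - 5)*1 = 79*1 = 79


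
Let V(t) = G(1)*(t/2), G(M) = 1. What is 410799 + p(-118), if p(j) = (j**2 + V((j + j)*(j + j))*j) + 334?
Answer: -2861007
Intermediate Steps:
V(t) = t/2 (V(t) = 1*(t/2) = t/2)
p(j) = 334 + j**2 + 2*j**3 (p(j) = (j**2 + (((j + j)*(j + j))/2)*j) + 334 = (j**2 + (((2*j)*(2*j))/2)*j) + 334 = (j**2 + ((4*j**2)/2)*j) + 334 = (j**2 + (2*j**2)*j) + 334 = (j**2 + 2*j**3) + 334 = 334 + j**2 + 2*j**3)
410799 + p(-118) = 410799 + (334 + (-118)**2 + 2*(-118)**3) = 410799 + (334 + 13924 + 2*(-1643032)) = 410799 + (334 + 13924 - 3286064) = 410799 - 3271806 = -2861007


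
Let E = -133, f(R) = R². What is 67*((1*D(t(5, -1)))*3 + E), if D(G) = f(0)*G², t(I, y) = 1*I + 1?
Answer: -8911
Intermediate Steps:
t(I, y) = 1 + I (t(I, y) = I + 1 = 1 + I)
D(G) = 0 (D(G) = 0²*G² = 0*G² = 0)
67*((1*D(t(5, -1)))*3 + E) = 67*((1*0)*3 - 133) = 67*(0*3 - 133) = 67*(0 - 133) = 67*(-133) = -8911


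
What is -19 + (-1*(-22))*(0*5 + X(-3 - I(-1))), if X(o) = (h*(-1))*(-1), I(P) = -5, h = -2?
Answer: -63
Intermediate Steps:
X(o) = -2 (X(o) = -2*(-1)*(-1) = 2*(-1) = -2)
-19 + (-1*(-22))*(0*5 + X(-3 - I(-1))) = -19 + (-1*(-22))*(0*5 - 2) = -19 + 22*(0 - 2) = -19 + 22*(-2) = -19 - 44 = -63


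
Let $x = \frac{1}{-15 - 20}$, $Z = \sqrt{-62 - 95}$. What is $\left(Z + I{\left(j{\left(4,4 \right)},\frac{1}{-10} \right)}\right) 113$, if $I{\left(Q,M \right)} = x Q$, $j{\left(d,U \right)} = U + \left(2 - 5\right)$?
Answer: $- \frac{113}{35} + 113 i \sqrt{157} \approx -3.2286 + 1415.9 i$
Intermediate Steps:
$Z = i \sqrt{157}$ ($Z = \sqrt{-157} = i \sqrt{157} \approx 12.53 i$)
$x = - \frac{1}{35}$ ($x = \frac{1}{-35} = - \frac{1}{35} \approx -0.028571$)
$j{\left(d,U \right)} = -3 + U$ ($j{\left(d,U \right)} = U + \left(2 - 5\right) = U - 3 = -3 + U$)
$I{\left(Q,M \right)} = - \frac{Q}{35}$
$\left(Z + I{\left(j{\left(4,4 \right)},\frac{1}{-10} \right)}\right) 113 = \left(i \sqrt{157} - \frac{-3 + 4}{35}\right) 113 = \left(i \sqrt{157} - \frac{1}{35}\right) 113 = \left(- \frac{1}{35} + i \sqrt{157}\right) 113 = - \frac{113}{35} + 113 i \sqrt{157}$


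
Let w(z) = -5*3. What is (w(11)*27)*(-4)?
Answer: 1620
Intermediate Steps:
w(z) = -15
(w(11)*27)*(-4) = -15*27*(-4) = -405*(-4) = 1620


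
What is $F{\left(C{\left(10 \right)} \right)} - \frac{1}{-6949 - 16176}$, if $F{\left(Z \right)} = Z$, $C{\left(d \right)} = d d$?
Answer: $\frac{2312501}{23125} \approx 100.0$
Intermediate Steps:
$C{\left(d \right)} = d^{2}$
$F{\left(C{\left(10 \right)} \right)} - \frac{1}{-6949 - 16176} = 10^{2} - \frac{1}{-6949 - 16176} = 100 - \frac{1}{-23125} = 100 - - \frac{1}{23125} = 100 + \frac{1}{23125} = \frac{2312501}{23125}$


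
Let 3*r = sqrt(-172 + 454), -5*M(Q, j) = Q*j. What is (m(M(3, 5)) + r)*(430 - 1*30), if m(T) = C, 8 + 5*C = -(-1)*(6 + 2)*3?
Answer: 1280 + 400*sqrt(282)/3 ≈ 3519.0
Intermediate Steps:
M(Q, j) = -Q*j/5
r = sqrt(282)/3 (r = sqrt(-172 + 454)/3 = sqrt(282)/3 ≈ 5.5976)
C = 16/5 (C = -8/5 + (-(-1)*(6 + 2)*3)/5 = -8/5 + (-(-1)*8*3)/5 = -8/5 + (-1*(-8)*3)/5 = -8/5 + (8*3)/5 = -8/5 + (1/5)*24 = -8/5 + 24/5 = 16/5 ≈ 3.2000)
m(T) = 16/5
(m(M(3, 5)) + r)*(430 - 1*30) = (16/5 + sqrt(282)/3)*(430 - 1*30) = (16/5 + sqrt(282)/3)*(430 - 30) = (16/5 + sqrt(282)/3)*400 = 1280 + 400*sqrt(282)/3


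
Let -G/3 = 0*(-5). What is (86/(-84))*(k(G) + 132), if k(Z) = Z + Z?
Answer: -946/7 ≈ -135.14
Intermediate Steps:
G = 0 (G = -0*(-5) = -3*0 = 0)
k(Z) = 2*Z
(86/(-84))*(k(G) + 132) = (86/(-84))*(2*0 + 132) = (86*(-1/84))*(0 + 132) = -43/42*132 = -946/7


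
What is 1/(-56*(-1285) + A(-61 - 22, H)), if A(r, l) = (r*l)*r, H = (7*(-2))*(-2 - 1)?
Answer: 1/361298 ≈ 2.7678e-6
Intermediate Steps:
H = 42 (H = -14*(-3) = 42)
A(r, l) = l*r² (A(r, l) = (l*r)*r = l*r²)
1/(-56*(-1285) + A(-61 - 22, H)) = 1/(-56*(-1285) + 42*(-61 - 22)²) = 1/(71960 + 42*(-83)²) = 1/(71960 + 42*6889) = 1/(71960 + 289338) = 1/361298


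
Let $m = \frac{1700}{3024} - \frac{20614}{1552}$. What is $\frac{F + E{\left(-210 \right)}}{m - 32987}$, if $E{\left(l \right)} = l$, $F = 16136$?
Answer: $- \frac{2335770864}{4839870941} \approx -0.48261$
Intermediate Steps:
$m = - \frac{1865573}{146664}$ ($m = 1700 \cdot \frac{1}{3024} - \frac{10307}{776} = \frac{425}{756} - \frac{10307}{776} = - \frac{1865573}{146664} \approx -12.72$)
$\frac{F + E{\left(-210 \right)}}{m - 32987} = \frac{16136 - 210}{- \frac{1865573}{146664} - 32987} = \frac{15926}{- \frac{4839870941}{146664}} = 15926 \left(- \frac{146664}{4839870941}\right) = - \frac{2335770864}{4839870941}$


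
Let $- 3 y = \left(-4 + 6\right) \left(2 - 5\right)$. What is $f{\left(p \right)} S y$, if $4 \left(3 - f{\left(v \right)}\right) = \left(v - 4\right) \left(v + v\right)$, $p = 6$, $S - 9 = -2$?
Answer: $-42$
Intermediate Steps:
$S = 7$ ($S = 9 - 2 = 7$)
$f{\left(v \right)} = 3 - \frac{v \left(-4 + v\right)}{2}$ ($f{\left(v \right)} = 3 - \frac{\left(v - 4\right) \left(v + v\right)}{4} = 3 - \frac{\left(-4 + v\right) 2 v}{4} = 3 - \frac{2 v \left(-4 + v\right)}{4} = 3 - \frac{v \left(-4 + v\right)}{2}$)
$y = 2$ ($y = - \frac{\left(-4 + 6\right) \left(2 - 5\right)}{3} = - \frac{2 \left(-3\right)}{3} = \left(- \frac{1}{3}\right) \left(-6\right) = 2$)
$f{\left(p \right)} S y = \left(3 + 2 \cdot 6 - \frac{6^{2}}{2}\right) 7 \cdot 2 = \left(3 + 12 - 18\right) 7 \cdot 2 = \left(-3\right) 7 \cdot 2 = \left(-21\right) 2 = -42$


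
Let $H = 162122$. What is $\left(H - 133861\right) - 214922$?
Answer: $-186661$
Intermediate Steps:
$\left(H - 133861\right) - 214922 = \left(162122 - 133861\right) - 214922 = 28261 - 214922 = -186661$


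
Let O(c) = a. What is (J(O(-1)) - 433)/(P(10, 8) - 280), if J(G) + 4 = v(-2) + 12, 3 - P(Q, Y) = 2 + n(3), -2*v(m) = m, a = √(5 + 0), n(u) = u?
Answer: 212/141 ≈ 1.5035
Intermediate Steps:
a = √5 ≈ 2.2361
v(m) = -m/2
O(c) = √5
P(Q, Y) = -2 (P(Q, Y) = 3 - (2 + 3) = 3 - 1*5 = 3 - 5 = -2)
J(G) = 9 (J(G) = -4 + (-½*(-2) + 12) = -4 + (1 + 12) = -4 + 13 = 9)
(J(O(-1)) - 433)/(P(10, 8) - 280) = (9 - 433)/(-2 - 280) = -424/(-282) = -424*(-1/282) = 212/141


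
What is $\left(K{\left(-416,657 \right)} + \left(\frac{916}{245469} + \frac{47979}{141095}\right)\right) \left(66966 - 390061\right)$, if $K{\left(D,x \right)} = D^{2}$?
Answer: $- \frac{387307613418111565369}{6926889711} \approx -5.5914 \cdot 10^{10}$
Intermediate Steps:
$\left(K{\left(-416,657 \right)} + \left(\frac{916}{245469} + \frac{47979}{141095}\right)\right) \left(66966 - 390061\right) = \left(\left(-416\right)^{2} + \left(\frac{916}{245469} + \frac{47979}{141095}\right)\right) \left(66966 - 390061\right) = \left(173056 + \left(916 \cdot \frac{1}{245469} + 47979 \cdot \frac{1}{141095}\right)\right) \left(-323095\right) = \left(173056 + \left(\frac{916}{245469} + \frac{47979}{141095}\right)\right) \left(-323095\right) = \left(173056 + \frac{11906600171}{34634448555}\right) \left(-323095\right) = \frac{5993711035734251}{34634448555} \left(-323095\right) = - \frac{387307613418111565369}{6926889711}$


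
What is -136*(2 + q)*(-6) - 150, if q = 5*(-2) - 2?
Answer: -8310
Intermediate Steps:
q = -12 (q = -10 - 2 = -12)
-136*(2 + q)*(-6) - 150 = -136*(2 - 12)*(-6) - 150 = -(-1360)*(-6) - 150 = -136*60 - 150 = -8160 - 150 = -8310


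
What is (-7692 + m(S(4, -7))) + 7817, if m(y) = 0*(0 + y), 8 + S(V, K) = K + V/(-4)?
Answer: 125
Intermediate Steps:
S(V, K) = -8 + K - V/4 (S(V, K) = -8 + (K + V/(-4)) = -8 + (K + V*(-¼)) = -8 + (K - V/4) = -8 + K - V/4)
m(y) = 0 (m(y) = 0*y = 0)
(-7692 + m(S(4, -7))) + 7817 = (-7692 + 0) + 7817 = -7692 + 7817 = 125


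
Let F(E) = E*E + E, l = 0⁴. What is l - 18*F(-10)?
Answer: -1620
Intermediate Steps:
l = 0
F(E) = E + E² (F(E) = E² + E = E + E²)
l - 18*F(-10) = 0 - (-180)*(1 - 10) = 0 - (-180)*(-9) = 0 - 18*90 = 0 - 1620 = -1620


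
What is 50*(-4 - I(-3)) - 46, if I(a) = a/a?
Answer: -296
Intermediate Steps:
I(a) = 1
50*(-4 - I(-3)) - 46 = 50*(-4 - 1*1) - 46 = 50*(-4 - 1) - 46 = 50*(-5) - 46 = -250 - 46 = -296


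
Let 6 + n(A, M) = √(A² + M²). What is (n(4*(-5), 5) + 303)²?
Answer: 88634 + 2970*√17 ≈ 1.0088e+5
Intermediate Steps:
n(A, M) = -6 + √(A² + M²)
(n(4*(-5), 5) + 303)² = ((-6 + √((4*(-5))² + 5²)) + 303)² = ((-6 + √((-20)² + 25)) + 303)² = ((-6 + √(400 + 25)) + 303)² = ((-6 + √425) + 303)² = ((-6 + 5*√17) + 303)² = (297 + 5*√17)²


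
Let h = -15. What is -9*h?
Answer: 135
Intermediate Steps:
-9*h = -9*(-15) = 135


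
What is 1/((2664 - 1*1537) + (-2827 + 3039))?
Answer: 1/1339 ≈ 0.00074683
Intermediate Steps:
1/((2664 - 1*1537) + (-2827 + 3039)) = 1/((2664 - 1537) + 212) = 1/(1127 + 212) = 1/1339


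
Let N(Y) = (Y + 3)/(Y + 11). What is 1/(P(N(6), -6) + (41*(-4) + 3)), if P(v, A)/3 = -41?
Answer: -1/284 ≈ -0.0035211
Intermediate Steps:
N(Y) = (3 + Y)/(11 + Y)
P(v, A) = -123 (P(v, A) = 3*(-41) = -123)
1/(P(N(6), -6) + (41*(-4) + 3)) = 1/(-123 + (41*(-4) + 3)) = 1/(-123 + (-164 + 3)) = 1/(-123 - 161) = 1/(-284) = -1/284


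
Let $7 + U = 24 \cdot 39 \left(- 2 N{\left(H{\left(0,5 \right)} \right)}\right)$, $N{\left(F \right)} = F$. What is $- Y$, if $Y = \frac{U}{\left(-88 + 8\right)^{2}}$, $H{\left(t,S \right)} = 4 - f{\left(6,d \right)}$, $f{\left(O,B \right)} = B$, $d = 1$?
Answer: $\frac{5623}{6400} \approx 0.87859$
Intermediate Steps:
$H{\left(t,S \right)} = 3$ ($H{\left(t,S \right)} = 4 - 1 = 3$)
$U = -5623$ ($U = -7 + 24 \cdot 39 \left(\left(-2\right) 3\right) = -7 + 936 \left(-6\right) = -7 - 5616 = -5623$)
$Y = - \frac{5623}{6400}$ ($Y = - \frac{5623}{\left(-88 + 8\right)^{2}} = - \frac{5623}{\left(-80\right)^{2}} = - \frac{5623}{6400} \approx -0.87859$)
$- Y = \left(-1\right) \left(- \frac{5623}{6400}\right) = \frac{5623}{6400}$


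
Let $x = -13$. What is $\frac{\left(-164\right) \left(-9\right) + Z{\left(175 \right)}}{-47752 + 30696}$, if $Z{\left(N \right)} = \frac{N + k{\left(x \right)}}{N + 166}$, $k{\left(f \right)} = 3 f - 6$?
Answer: $- \frac{251723}{2908048} \approx -0.086561$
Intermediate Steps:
$k{\left(f \right)} = -6 + 3 f$
$Z{\left(N \right)} = \frac{-45 + N}{166 + N}$ ($Z{\left(N \right)} = \frac{N + \left(-6 + 3 \left(-13\right)\right)}{N + 166} = \frac{N - 45}{166 + N} = \frac{-45 + N}{166 + N}$)
$\frac{\left(-164\right) \left(-9\right) + Z{\left(175 \right)}}{-47752 + 30696} = \frac{\left(-164\right) \left(-9\right) + \frac{-45 + 175}{166 + 175}}{-47752 + 30696} = \frac{1476 + \frac{1}{341} \cdot 130}{-17056} = \left(1476 + \frac{1}{341} \cdot 130\right) \left(- \frac{1}{17056}\right) = \left(1476 + \frac{130}{341}\right) \left(- \frac{1}{17056}\right) = \frac{503446}{341} \left(- \frac{1}{17056}\right) = - \frac{251723}{2908048}$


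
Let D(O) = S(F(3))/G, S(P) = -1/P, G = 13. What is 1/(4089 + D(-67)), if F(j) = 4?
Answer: 52/212627 ≈ 0.00024456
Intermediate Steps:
D(O) = -1/52 (D(O) = -1/4/13 = -1*¼*(1/13) = -¼*1/13 = -1/52)
1/(4089 + D(-67)) = 1/(4089 - 1/52) = 1/(212627/52) = 52/212627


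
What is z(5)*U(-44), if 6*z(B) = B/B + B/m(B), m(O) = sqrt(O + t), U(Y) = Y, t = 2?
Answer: -22/3 - 110*sqrt(7)/21 ≈ -21.192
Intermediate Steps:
m(O) = sqrt(2 + O) (m(O) = sqrt(O + 2) = sqrt(2 + O))
z(B) = 1/6 + B/(6*sqrt(2 + B)) (z(B) = (B/B + B/(sqrt(2 + B)))/6 = (1 + B/sqrt(2 + B))/6 = 1/6 + B/(6*sqrt(2 + B)))
z(5)*U(-44) = (1/6 + (1/6)*5/sqrt(2 + 5))*(-44) = (1/6 + (1/6)*5/sqrt(7))*(-44) = (1/6 + (1/6)*5*(sqrt(7)/7))*(-44) = (1/6 + 5*sqrt(7)/42)*(-44) = -22/3 - 110*sqrt(7)/21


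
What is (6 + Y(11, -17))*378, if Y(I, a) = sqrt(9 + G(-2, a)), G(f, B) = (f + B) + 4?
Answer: 2268 + 378*I*sqrt(6) ≈ 2268.0 + 925.91*I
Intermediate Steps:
G(f, B) = 4 + B + f (G(f, B) = (B + f) + 4 = 4 + B + f)
Y(I, a) = sqrt(11 + a) (Y(I, a) = sqrt(9 + (4 + a - 2)) = sqrt(9 + (2 + a)) = sqrt(11 + a))
(6 + Y(11, -17))*378 = (6 + sqrt(11 - 17))*378 = (6 + sqrt(-6))*378 = (6 + I*sqrt(6))*378 = 2268 + 378*I*sqrt(6)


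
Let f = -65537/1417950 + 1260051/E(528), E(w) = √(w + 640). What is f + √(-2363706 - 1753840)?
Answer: -65537/1417950 + 1260051*√73/292 + I*√4117546 ≈ 36869.0 + 2029.2*I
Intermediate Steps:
E(w) = √(640 + w)
f = -65537/1417950 + 1260051*√73/292 (f = -65537/1417950 + 1260051/(√(640 + 528)) = -65537*1/1417950 + 1260051/(√1168) = -65537/1417950 + 1260051/((4*√73)) = -65537/1417950 + 1260051*(√73/292) = -65537/1417950 + 1260051*√73/292 ≈ 36869.)
f + √(-2363706 - 1753840) = (-65537/1417950 + 1260051*√73/292) + √(-2363706 - 1753840) = (-65537/1417950 + 1260051*√73/292) + √(-4117546) = (-65537/1417950 + 1260051*√73/292) + I*√4117546 = -65537/1417950 + 1260051*√73/292 + I*√4117546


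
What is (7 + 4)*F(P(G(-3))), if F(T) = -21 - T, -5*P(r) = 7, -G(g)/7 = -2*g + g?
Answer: -1078/5 ≈ -215.60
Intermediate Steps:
G(g) = 7*g (G(g) = -7*(-2*g + g) = -(-7)*g = 7*g)
P(r) = -7/5 (P(r) = -1/5*7 = -7/5)
(7 + 4)*F(P(G(-3))) = (7 + 4)*(-21 - 1*(-7/5)) = 11*(-21 + 7/5) = 11*(-98/5) = -1078/5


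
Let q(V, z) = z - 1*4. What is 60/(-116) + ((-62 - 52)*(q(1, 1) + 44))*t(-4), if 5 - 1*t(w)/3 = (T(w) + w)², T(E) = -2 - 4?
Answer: 38630595/29 ≈ 1.3321e+6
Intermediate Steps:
T(E) = -6
q(V, z) = -4 + z (q(V, z) = z - 4 = -4 + z)
t(w) = 15 - 3*(-6 + w)²
60/(-116) + ((-62 - 52)*(q(1, 1) + 44))*t(-4) = 60/(-116) + ((-62 - 52)*((-4 + 1) + 44))*(15 - 3*(-6 - 4)²) = 60*(-1/116) + (-114*(-3 + 44))*(15 - 3*(-10)²) = -15/29 + (-114*41)*(15 - 3*100) = -15/29 - 4674*(15 - 300) = -15/29 - 4674*(-285) = -15/29 + 1332090 = 38630595/29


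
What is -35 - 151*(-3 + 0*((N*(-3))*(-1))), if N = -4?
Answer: 418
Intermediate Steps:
-35 - 151*(-3 + 0*((N*(-3))*(-1))) = -35 - 151*(-3 + 0*(-4*(-3)*(-1))) = -35 - 151*(-3 + 0*(12*(-1))) = -35 - 151*(-3 + 0*(-12)) = -35 - 151*(-3 + 0) = -35 - 151*(-3) = -35 + 453 = 418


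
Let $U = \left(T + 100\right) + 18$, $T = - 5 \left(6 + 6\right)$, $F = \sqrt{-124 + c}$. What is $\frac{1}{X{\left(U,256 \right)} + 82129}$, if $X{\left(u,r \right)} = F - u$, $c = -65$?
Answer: $\frac{9119}{748405470} - \frac{i \sqrt{21}}{2245216410} \approx 1.2185 \cdot 10^{-5} - 2.041 \cdot 10^{-9} i$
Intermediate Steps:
$F = 3 i \sqrt{21}$ ($F = \sqrt{-124 - 65} = \sqrt{-189} = 3 i \sqrt{21} \approx 13.748 i$)
$T = -60$ ($T = \left(-5\right) 12 = -60$)
$U = 58$ ($U = \left(-60 + 100\right) + 18 = 40 + 18 = 58$)
$X{\left(u,r \right)} = - u + 3 i \sqrt{21}$ ($X{\left(u,r \right)} = 3 i \sqrt{21} - u = - u + 3 i \sqrt{21}$)
$\frac{1}{X{\left(U,256 \right)} + 82129} = \frac{1}{\left(\left(-1\right) 58 + 3 i \sqrt{21}\right) + 82129} = \frac{1}{\left(-58 + 3 i \sqrt{21}\right) + 82129} = \frac{1}{82071 + 3 i \sqrt{21}}$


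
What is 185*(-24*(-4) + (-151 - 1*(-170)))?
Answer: 21275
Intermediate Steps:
185*(-24*(-4) + (-151 - 1*(-170))) = 185*(96 + (-151 + 170)) = 185*(96 + 19) = 185*115 = 21275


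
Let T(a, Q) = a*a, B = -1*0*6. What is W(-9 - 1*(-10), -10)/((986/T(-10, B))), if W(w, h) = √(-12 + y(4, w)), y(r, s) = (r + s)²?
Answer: 50*√13/493 ≈ 0.36567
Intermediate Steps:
B = 0 (B = 0*6 = 0)
T(a, Q) = a²
W(w, h) = √(-12 + (4 + w)²)
W(-9 - 1*(-10), -10)/((986/T(-10, B))) = √(-12 + (4 + (-9 - 1*(-10)))²)/((986/((-10)²))) = √(-12 + (4 + (-9 + 10))²)/((986/100)) = √(-12 + (4 + 1)²)/((986*(1/100))) = √(-12 + 5²)/(493/50) = √(-12 + 25)*(50/493) = √13*(50/493) = 50*√13/493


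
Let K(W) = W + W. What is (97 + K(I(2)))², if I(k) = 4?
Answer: 11025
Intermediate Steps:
K(W) = 2*W
(97 + K(I(2)))² = (97 + 2*4)² = (97 + 8)² = 105² = 11025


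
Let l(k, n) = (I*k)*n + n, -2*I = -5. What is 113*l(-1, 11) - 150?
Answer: -4029/2 ≈ -2014.5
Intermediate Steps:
I = 5/2 (I = -½*(-5) = 5/2 ≈ 2.5000)
l(k, n) = n + 5*k*n/2 (l(k, n) = (5*k/2)*n + n = 5*k*n/2 + n = n + 5*k*n/2)
113*l(-1, 11) - 150 = 113*((½)*11*(2 + 5*(-1))) - 150 = 113*((½)*11*(2 - 5)) - 150 = 113*((½)*11*(-3)) - 150 = 113*(-33/2) - 150 = -3729/2 - 150 = -4029/2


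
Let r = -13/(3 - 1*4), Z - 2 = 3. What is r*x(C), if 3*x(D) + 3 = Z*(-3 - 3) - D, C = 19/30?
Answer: -13117/90 ≈ -145.74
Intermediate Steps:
Z = 5 (Z = 2 + 3 = 5)
C = 19/30 (C = 19*(1/30) = 19/30 ≈ 0.63333)
r = 13 (r = -13/(3 - 4) = -13/(-1) = -13*(-1) = 13)
x(D) = -11 - D/3 (x(D) = -1 + (5*(-3 - 3) - D)/3 = -1 + (5*(-6) - D)/3 = -1 + (-30 - D)/3 = -1 + (-10 - D/3) = -11 - D/3)
r*x(C) = 13*(-11 - ⅓*19/30) = 13*(-11 - 19/90) = 13*(-1009/90) = -13117/90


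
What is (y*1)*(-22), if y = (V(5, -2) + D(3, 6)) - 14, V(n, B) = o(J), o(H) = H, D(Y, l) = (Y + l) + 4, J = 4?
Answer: -66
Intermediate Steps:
D(Y, l) = 4 + Y + l
V(n, B) = 4
y = 3 (y = (4 + (4 + 3 + 6)) - 14 = (4 + 13) - 14 = 17 - 14 = 3)
(y*1)*(-22) = (3*1)*(-22) = 3*(-22) = -66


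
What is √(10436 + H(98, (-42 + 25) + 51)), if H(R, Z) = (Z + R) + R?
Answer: √10666 ≈ 103.28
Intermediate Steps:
H(R, Z) = Z + 2*R (H(R, Z) = (R + Z) + R = Z + 2*R)
√(10436 + H(98, (-42 + 25) + 51)) = √(10436 + (((-42 + 25) + 51) + 2*98)) = √(10436 + ((-17 + 51) + 196)) = √(10436 + (34 + 196)) = √(10436 + 230) = √10666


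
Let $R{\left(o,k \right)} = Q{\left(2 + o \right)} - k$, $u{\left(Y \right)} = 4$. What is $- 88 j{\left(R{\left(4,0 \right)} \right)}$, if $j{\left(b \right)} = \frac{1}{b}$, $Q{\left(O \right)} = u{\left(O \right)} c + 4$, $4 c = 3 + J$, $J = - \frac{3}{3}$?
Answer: $- \frac{44}{3} \approx -14.667$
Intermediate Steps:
$J = -1$ ($J = \left(-3\right) \frac{1}{3} = -1$)
$c = \frac{1}{2}$ ($c = \frac{3 - 1}{4} = \frac{1}{4} \cdot 2 = \frac{1}{2} \approx 0.5$)
$Q{\left(O \right)} = 6$ ($Q{\left(O \right)} = 4 \cdot \frac{1}{2} + 4 = 2 + 4 = 6$)
$R{\left(o,k \right)} = 6 - k$
$- 88 j{\left(R{\left(4,0 \right)} \right)} = - \frac{88}{6 - 0} = - \frac{88}{6 + 0} = - \frac{88}{6} = \left(-88\right) \frac{1}{6} = - \frac{44}{3}$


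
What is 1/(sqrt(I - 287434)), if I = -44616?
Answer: -I*sqrt(13282)/66410 ≈ -0.0017354*I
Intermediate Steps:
1/(sqrt(I - 287434)) = 1/(sqrt(-44616 - 287434)) = 1/(sqrt(-332050)) = 1/(5*I*sqrt(13282)) = -I*sqrt(13282)/66410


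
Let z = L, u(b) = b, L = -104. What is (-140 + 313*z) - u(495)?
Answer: -33187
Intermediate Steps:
z = -104
(-140 + 313*z) - u(495) = (-140 + 313*(-104)) - 1*495 = (-140 - 32552) - 495 = -32692 - 495 = -33187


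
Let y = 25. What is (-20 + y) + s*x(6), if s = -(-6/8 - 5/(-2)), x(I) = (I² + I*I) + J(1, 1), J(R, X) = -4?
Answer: -114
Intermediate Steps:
x(I) = -4 + 2*I² (x(I) = (I² + I*I) - 4 = (I² + I²) - 4 = 2*I² - 4 = -4 + 2*I²)
s = -7/4 (s = -(-6*⅛ - 5*(-½)) = -(-¾ + 5/2) = -1*7/4 = -7/4 ≈ -1.7500)
(-20 + y) + s*x(6) = (-20 + 25) - 7*(-4 + 2*6²)/4 = 5 - 7*(-4 + 2*36)/4 = 5 - 7*(-4 + 72)/4 = 5 - 7/4*68 = 5 - 119 = -114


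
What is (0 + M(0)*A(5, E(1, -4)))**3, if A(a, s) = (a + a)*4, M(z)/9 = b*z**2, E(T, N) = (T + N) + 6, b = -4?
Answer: 0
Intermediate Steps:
E(T, N) = 6 + N + T (E(T, N) = (N + T) + 6 = 6 + N + T)
M(z) = -36*z**2 (M(z) = 9*(-4*z**2) = -36*z**2)
A(a, s) = 8*a (A(a, s) = (2*a)*4 = 8*a)
(0 + M(0)*A(5, E(1, -4)))**3 = (0 + (-36*0**2)*(8*5))**3 = (0 - 36*0*40)**3 = (0 + 0*40)**3 = (0 + 0)**3 = 0**3 = 0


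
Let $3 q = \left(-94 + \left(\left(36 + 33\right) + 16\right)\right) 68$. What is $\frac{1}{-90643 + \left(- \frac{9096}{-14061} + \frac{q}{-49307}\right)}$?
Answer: $- \frac{231101909}{20947619882515} \approx -1.1032 \cdot 10^{-5}$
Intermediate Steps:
$q = -204$ ($q = \frac{\left(-94 + \left(\left(36 + 33\right) + 16\right)\right) 68}{3} = \frac{\left(-94 + \left(69 + 16\right)\right) 68}{3} = \frac{\left(-94 + 85\right) 68}{3} = \frac{\left(-9\right) 68}{3} = \frac{1}{3} \left(-612\right) = -204$)
$\frac{1}{-90643 + \left(- \frac{9096}{-14061} + \frac{q}{-49307}\right)} = \frac{1}{-90643 - \left(- \frac{3032}{4687} - \frac{204}{49307}\right)} = \frac{1}{-90643 - - \frac{150454972}{231101909}} = \frac{1}{-90643 + \left(\frac{3032}{4687} + \frac{204}{49307}\right)} = \frac{1}{-90643 + \frac{150454972}{231101909}} = \frac{1}{- \frac{20947619882515}{231101909}} = - \frac{231101909}{20947619882515}$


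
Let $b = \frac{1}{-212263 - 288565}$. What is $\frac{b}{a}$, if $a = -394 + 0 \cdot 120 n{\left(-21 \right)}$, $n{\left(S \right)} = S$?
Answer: $\frac{1}{197326232} \approx 5.0677 \cdot 10^{-9}$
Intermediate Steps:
$b = - \frac{1}{500828}$ ($b = \frac{1}{-500828} = - \frac{1}{500828} \approx -1.9967 \cdot 10^{-6}$)
$a = -394$ ($a = -394 + 0 \cdot 120 \left(-21\right) = -394 + 0 \left(-21\right) = -394 + 0 = -394$)
$\frac{b}{a} = - \frac{1}{500828 \left(-394\right)} = \left(- \frac{1}{500828}\right) \left(- \frac{1}{394}\right) = \frac{1}{197326232}$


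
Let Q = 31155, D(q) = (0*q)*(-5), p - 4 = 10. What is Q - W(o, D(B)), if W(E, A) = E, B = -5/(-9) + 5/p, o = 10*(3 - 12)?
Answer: 31245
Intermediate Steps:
p = 14 (p = 4 + 10 = 14)
o = -90 (o = 10*(-9) = -90)
B = 115/126 (B = -5/(-9) + 5/14 = -5*(-⅑) + 5*(1/14) = 5/9 + 5/14 = 115/126 ≈ 0.91270)
D(q) = 0 (D(q) = 0*(-5) = 0)
Q - W(o, D(B)) = 31155 - 1*(-90) = 31155 + 90 = 31245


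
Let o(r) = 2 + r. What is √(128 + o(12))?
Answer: √142 ≈ 11.916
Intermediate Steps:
√(128 + o(12)) = √(128 + (2 + 12)) = √(128 + 14) = √142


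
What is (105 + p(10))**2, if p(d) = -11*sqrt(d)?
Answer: 12235 - 2310*sqrt(10) ≈ 4930.1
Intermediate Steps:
(105 + p(10))**2 = (105 - 11*sqrt(10))**2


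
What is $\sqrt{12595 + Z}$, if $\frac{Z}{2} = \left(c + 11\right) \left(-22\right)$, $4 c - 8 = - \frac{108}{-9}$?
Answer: $\sqrt{11891} \approx 109.05$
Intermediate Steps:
$c = 5$ ($c = 2 + \frac{\left(-108\right) \frac{1}{-9}}{4} = 2 + \frac{\left(-108\right) \left(- \frac{1}{9}\right)}{4} = 2 + \frac{1}{4} \cdot 12 = 2 + 3 = 5$)
$Z = -704$ ($Z = 2 \left(5 + 11\right) \left(-22\right) = 2 \cdot 16 \left(-22\right) = 2 \left(-352\right) = -704$)
$\sqrt{12595 + Z} = \sqrt{12595 - 704} = \sqrt{11891}$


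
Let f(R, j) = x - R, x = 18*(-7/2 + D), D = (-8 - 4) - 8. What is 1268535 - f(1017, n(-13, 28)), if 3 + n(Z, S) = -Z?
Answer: 1269975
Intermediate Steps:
D = -20 (D = -12 - 8 = -20)
x = -423 (x = 18*(-7/2 - 20) = 18*(-47/2) = -423)
n(Z, S) = -3 - Z
f(R, j) = -423 - R
1268535 - f(1017, n(-13, 28)) = 1268535 - (-423 - 1*1017) = 1268535 - (-423 - 1017) = 1268535 - 1*(-1440) = 1268535 + 1440 = 1269975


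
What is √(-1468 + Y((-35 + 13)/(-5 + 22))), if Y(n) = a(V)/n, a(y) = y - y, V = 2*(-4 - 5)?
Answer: 2*I*√367 ≈ 38.315*I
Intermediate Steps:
V = -18 (V = 2*(-9) = -18)
a(y) = 0
Y(n) = 0 (Y(n) = 0/n = 0)
√(-1468 + Y((-35 + 13)/(-5 + 22))) = √(-1468 + 0) = √(-1468) = 2*I*√367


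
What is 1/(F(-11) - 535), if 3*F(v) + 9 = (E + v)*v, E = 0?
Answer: -3/1493 ≈ -0.0020094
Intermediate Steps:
F(v) = -3 + v²/3 (F(v) = -3 + ((0 + v)*v)/3 = -3 + (v*v)/3 = -3 + v²/3)
1/(F(-11) - 535) = 1/((-3 + (⅓)*(-11)²) - 535) = 1/((-3 + (⅓)*121) - 535) = 1/((-3 + 121/3) - 535) = 1/(112/3 - 535) = 1/(-1493/3) = -3/1493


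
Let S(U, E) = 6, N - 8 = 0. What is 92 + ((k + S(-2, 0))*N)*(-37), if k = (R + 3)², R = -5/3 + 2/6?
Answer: -22556/9 ≈ -2506.2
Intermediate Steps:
N = 8 (N = 8 + 0 = 8)
R = -4/3 (R = -5*⅓ + 2*(⅙) = -5/3 + ⅓ = -4/3 ≈ -1.3333)
k = 25/9 (k = (-4/3 + 3)² = (5/3)² = 25/9 ≈ 2.7778)
92 + ((k + S(-2, 0))*N)*(-37) = 92 + ((25/9 + 6)*8)*(-37) = 92 + ((79/9)*8)*(-37) = 92 + (632/9)*(-37) = 92 - 23384/9 = -22556/9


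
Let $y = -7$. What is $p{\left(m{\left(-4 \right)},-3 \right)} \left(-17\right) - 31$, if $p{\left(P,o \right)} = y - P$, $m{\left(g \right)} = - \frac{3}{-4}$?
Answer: $\frac{403}{4} \approx 100.75$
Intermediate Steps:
$m{\left(g \right)} = \frac{3}{4}$ ($m{\left(g \right)} = \left(-3\right) \left(- \frac{1}{4}\right) = \frac{3}{4}$)
$p{\left(P,o \right)} = -7 - P$
$p{\left(m{\left(-4 \right)},-3 \right)} \left(-17\right) - 31 = \left(-7 - \frac{3}{4}\right) \left(-17\right) - 31 = \left(- \frac{31}{4}\right) \left(-17\right) - 31 = \frac{527}{4} - 31 = \frac{403}{4}$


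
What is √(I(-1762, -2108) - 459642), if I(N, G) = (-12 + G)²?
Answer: 7*√82342 ≈ 2008.7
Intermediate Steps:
√(I(-1762, -2108) - 459642) = √((-12 - 2108)² - 459642) = √((-2120)² - 459642) = √(4494400 - 459642) = √4034758 = 7*√82342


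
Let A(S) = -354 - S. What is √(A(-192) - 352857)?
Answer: I*√353019 ≈ 594.15*I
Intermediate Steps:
√(A(-192) - 352857) = √((-354 - 1*(-192)) - 352857) = √((-354 + 192) - 352857) = √(-162 - 352857) = √(-353019) = I*√353019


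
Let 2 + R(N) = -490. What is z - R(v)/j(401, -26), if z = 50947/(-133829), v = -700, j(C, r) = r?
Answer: -33584245/1739777 ≈ -19.304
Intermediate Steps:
R(N) = -492 (R(N) = -2 - 490 = -492)
z = -50947/133829 (z = 50947*(-1/133829) = -50947/133829 ≈ -0.38069)
z - R(v)/j(401, -26) = -50947/133829 - (-492)/(-26) = -50947/133829 - (-492)*(-1)/26 = -50947/133829 - 1*246/13 = -50947/133829 - 246/13 = -33584245/1739777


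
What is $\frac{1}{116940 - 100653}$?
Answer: $\frac{1}{16287} \approx 6.1399 \cdot 10^{-5}$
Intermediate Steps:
$\frac{1}{116940 - 100653} = \frac{1}{16287}$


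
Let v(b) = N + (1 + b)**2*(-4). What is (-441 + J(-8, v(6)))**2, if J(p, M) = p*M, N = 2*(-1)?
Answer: 1306449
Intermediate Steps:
N = -2
v(b) = -2 - 4*(1 + b)**2 (v(b) = -2 + (1 + b)**2*(-4) = -2 - 4*(1 + b)**2)
J(p, M) = M*p
(-441 + J(-8, v(6)))**2 = (-441 + (-2 - 4*(1 + 6)**2)*(-8))**2 = (-441 + (-2 - 4*7**2)*(-8))**2 = (-441 + (-2 - 4*49)*(-8))**2 = (-441 + (-2 - 196)*(-8))**2 = (-441 - 198*(-8))**2 = (-441 + 1584)**2 = 1143**2 = 1306449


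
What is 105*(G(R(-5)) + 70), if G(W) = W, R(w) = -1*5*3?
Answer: 5775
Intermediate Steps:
R(w) = -15 (R(w) = -5*3 = -15)
105*(G(R(-5)) + 70) = 105*(-15 + 70) = 105*55 = 5775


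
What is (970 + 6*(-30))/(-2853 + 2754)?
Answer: -790/99 ≈ -7.9798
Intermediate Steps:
(970 + 6*(-30))/(-2853 + 2754) = (970 - 180)/(-99) = 790*(-1/99) = -790/99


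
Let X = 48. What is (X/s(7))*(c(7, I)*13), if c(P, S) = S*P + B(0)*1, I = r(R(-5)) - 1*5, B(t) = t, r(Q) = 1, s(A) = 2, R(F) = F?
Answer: -8736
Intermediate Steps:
I = -4 (I = 1 - 1*5 = 1 - 5 = -4)
c(P, S) = P*S (c(P, S) = S*P + 0*1 = P*S + 0 = P*S)
(X/s(7))*(c(7, I)*13) = (48/2)*((7*(-4))*13) = (48*(½))*(-28*13) = 24*(-364) = -8736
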